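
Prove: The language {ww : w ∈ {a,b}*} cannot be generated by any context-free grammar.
Assume for contradiction that L is context-free, and let p ≥ 1 be the pumping length given by the pumping lemma for CFLs.
Choose s = a^p b^p a^p b^p. Then s ∈ L (take w = a^p b^p) and |s| = 4p ≥ p.
By the CFL pumping lemma, s = uvxyz for some u, v, x, y, z with |vxy| ≤ p, |vy| ≥ 1, and uv^i xy^i z ∈ L for every i ≥ 0.

Write s as four blocks A₁ B₁ A₂ B₂ with A₁ = A₂ = a^p and B₁ = B₂ = b^p. Since |vxy| ≤ p, the window vxy lies inside at most two adjacent blocks. Take i = 0 and let t = uxz, so |t| = 4p − |vy| with 1 ≤ |vy| ≤ p. If |t| is odd, t ∉ L immediately, so assume |vy| is even (hence |vy| ≥ 2) and |t|/2 = 2p − |vy|/2, which satisfies p ≤ |t|/2 ≤ 2p − 1.

Case 1 (vxy inside A₁B₁): t = a^(p−j) b^(p−l) a^p b^p with j + l = |vy|. The second half of t has length < 2p, so it is a suffix of the trailing a^p b^p and ends in b; the first half is a^(p−j) b^(p−l) a^((j+l)/2), which ends in a because (j+l)/2 ≥ 1. The halves differ, so t ∉ L.

Case 2 (vxy inside B₁A₂, straddling the middle): t = a^p b^(p−j) a^(p−l) b^p with j + l = |vy|. If t = ww, then w is a prefix of t of length ≥ p, so w begins with a^p; and w is a suffix of t of length ≥ p, so w ends with b^p. That forces |w| ≥ 2p, contradicting |w| = |t|/2 ≤ 2p − 1. So t ∉ L.

Case 3 (vxy inside A₂B₂): t = a^p b^p a^(p−j) b^(p−l) with j + l = |vy|. The first half of t is a prefix of a^p b^p, so it begins with a; the second half is b^((j+l)/2) a^(p−j) b^(p−l), which begins with b. The halves differ, so t ∉ L.

In every case uv⁰xy⁰z = uxz ∉ L.

This contradicts the CFL pumping lemma, which requires uv^i xy^i z ∈ L for all i ≥ 0.
Hence L = {ww : w ∈ {a,b}*} is not context-free. ∎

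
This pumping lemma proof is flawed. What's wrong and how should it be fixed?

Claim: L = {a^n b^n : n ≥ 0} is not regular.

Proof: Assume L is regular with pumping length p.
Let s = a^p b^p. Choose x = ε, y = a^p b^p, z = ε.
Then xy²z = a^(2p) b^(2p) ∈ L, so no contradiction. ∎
Error: The decomposition violates |xy| ≤ p. With y = a^p b^p, |xy| = |y| = 2p > p. (The proof also miscomputes xy²z, which would be a^p b^p a^p b^p rather than a^(2p) b^(2p), and it wrongly treats one harmless decomposition as settling the matter — the prover does not get to choose the decomposition.)

Correction: The pumping lemma requires |xy| ≤ p, and the argument must handle every decomposition satisfying |xy| ≤ p, |y| ≥ 1. Since s starts with p a's, any such y consists only of a's, say y = a^k with k ≥ 1. Then xy²z = a^(p+k) b^p has unequal numbers of a's and b's, so xy²z ∉ L — the required contradiction.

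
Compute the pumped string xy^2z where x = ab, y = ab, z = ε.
ababab

Given x = 'ab', y = 'ab', z = '' and i = 2:

xy^2z = x + y·y·...·y (2 times) + z
       = 'ab' + 'ab'^2 + ''
       = 'ab' + 'abab' + ''
       = 'ababab'

The pumped string is 'ababab' with length 6.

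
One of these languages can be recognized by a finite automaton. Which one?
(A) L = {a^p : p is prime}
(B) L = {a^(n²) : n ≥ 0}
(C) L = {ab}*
(C) {ab}*

(C) L = {ab}* is regular.

This can be recognized by a finite automaton (DFA/NFA).
Regular expressions like {ab}* define regular languages.

The other choices are not regular:
- {a^(n²) : n ≥ 0}: After pumping, length is no longer a perfect square
- {a^p : p is prime}: After pumping, the length becomes composite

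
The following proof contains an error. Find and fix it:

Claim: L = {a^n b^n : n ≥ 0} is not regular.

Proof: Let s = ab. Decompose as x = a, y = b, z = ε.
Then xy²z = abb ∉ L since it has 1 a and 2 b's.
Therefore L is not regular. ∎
Error: The string s = ab might be shorter than the pumping length p.

Correction: Choose s = a^p b^p to ensure |s| ≥ p. Also, the decomposition is wrong: with |xy| ≤ p, y cannot include b's when s starts with p a's.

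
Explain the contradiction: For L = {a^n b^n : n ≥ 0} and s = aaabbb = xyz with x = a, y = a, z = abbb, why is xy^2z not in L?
xy²z = aaaabbb ∉ L

Pumping with i = 2 replaces y = a by y² = aa:
- Original: s = xyz = aaabbb; aaabbb = a^3 b^3 has equal counts (3 = 3), so it is in L
- Pumped: xy²z = a · aa · abbb = aaaabbb
- aaaabbb has 4 a's and 3 b's; 4 ≠ 3, so it is not in L

The pumping lemma would require xy²z ∈ L, so this decomposition yields a contradiction.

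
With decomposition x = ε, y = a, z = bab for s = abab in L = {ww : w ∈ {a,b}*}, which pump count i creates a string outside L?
i = 3

xy³z = ε · aaa · bab = aaabab; aaabab has length 6; its halves are aaa and bab, which differ, so it is not in L.
(Other choices also work, e.g. i = 0, 2; only i = 1 is guaranteed to stay in L since xy¹z = s.)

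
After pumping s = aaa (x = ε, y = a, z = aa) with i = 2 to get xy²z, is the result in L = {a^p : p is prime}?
No

xy²z = ε · aa · aa = aaaa.
aaaa has length 4 = 2 × 2, which is not prime, so it is not in L.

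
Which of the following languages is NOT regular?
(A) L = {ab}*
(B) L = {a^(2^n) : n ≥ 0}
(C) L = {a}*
(B) {a^(2^n) : n ≥ 0}

(B) L = {a^(2^n) : n ≥ 0} is NOT regular.

The pumping lemma can be used to prove this:
After pumping, length is no longer a power of 2

The other languages are regular because they can be recognized by finite automata.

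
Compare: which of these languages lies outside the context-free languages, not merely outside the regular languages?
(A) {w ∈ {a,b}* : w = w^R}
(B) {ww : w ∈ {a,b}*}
(B) {ww : w ∈ {a,b}*}

(B) {ww : w ∈ {a,b}*} requires the CFL pumping lemma.

- {w ∈ {a,b}* : w = w^R} is context-free (but not regular)
  • Can be shown non-regular with the regular pumping lemma
  • After pumping, the string is no longer symmetric

- {ww : w ∈ {a,b}*} is NOT context-free
  • Requires the CFL pumping lemma to prove
  • Cannot verify equality of two arbitrary substrings

The CFL pumping lemma is "stronger" in that it can prove non-membership
in the larger class of context-free languages.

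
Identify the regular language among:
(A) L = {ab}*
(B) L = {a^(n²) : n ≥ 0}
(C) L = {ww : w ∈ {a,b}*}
(A) {ab}*

(A) L = {ab}* is regular.

This can be recognized by a finite automaton (DFA/NFA).
Regular expressions like {ab}* define regular languages.

The other choices are not regular:
- {ww : w ∈ {a,b}*}: After pumping, the two halves no longer match
- {a^(n²) : n ≥ 0}: After pumping, length is no longer a perfect square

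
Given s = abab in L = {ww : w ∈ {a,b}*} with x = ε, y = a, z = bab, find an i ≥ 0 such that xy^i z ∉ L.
i = 3

xy³z = ε · aaa · bab = aaabab; aaabab has length 6; its halves are aaa and bab, which differ, so it is not in L.
(Other choices also work, e.g. i = 0, 2; only i = 1 is guaranteed to stay in L since xy¹z = s.)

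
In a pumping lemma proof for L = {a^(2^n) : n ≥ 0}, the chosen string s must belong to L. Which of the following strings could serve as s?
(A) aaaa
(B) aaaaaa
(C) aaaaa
(A) aaaa

The pumping lemma is applied to a string s that lies in L, so first check membership of each option:
- (A) aaaa has length 4 = 2^2, so it is in L ✓
- (B) aaaaaa has length 6, strictly between 2^2 = 4 and 2^3 = 8, so it is not in L ✗
- (C) aaaaa has length 5, strictly between 2^2 = 4 and 2^3 = 8, so it is not in L ✗

Only (A) aaaa is in L, so it is the only candidate that could play the role of s.
(In a complete proof one picks s in terms of the pumping length p so that |s| ≥ p is guaranteed; a fixed string like aaaa illustrates the shape of such an s.)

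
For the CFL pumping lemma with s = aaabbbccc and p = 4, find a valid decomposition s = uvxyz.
u='aa', v='a', x='bb', y='b', z='ccc'

For s = aaabbbccc with pumping length p = 4:

One valid decomposition:
- u = 'aa'
- v = 'a'
- x = 'bb'
- y = 'b'
- z = 'ccc'

Verification:
- uvxyz = 'aa' + 'a' + 'bb' + 'b' + 'ccc' = aaabbbccc ✓
- |vxy| = |'abbb'| = 4 ≤ 4 ✓
- |vy| = |'ab'| = 2 > 0 ✓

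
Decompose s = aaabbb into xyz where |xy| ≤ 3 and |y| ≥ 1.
x = '', y = 'aa', z = 'abbb'

For s = aaabbb and p = 3, one valid decomposition is:
- x = '' (length 0)
- y = 'aa' (length 2)
- z = 'abbb' (length 4)

Verification:
- xyz = '' + 'aa' + 'abbb' = aaabbb ✓
- |xy| = 2 ≤ 3 ✓
- |y| = 2 > 0 ✓

All pumping lemma constraints are satisfied.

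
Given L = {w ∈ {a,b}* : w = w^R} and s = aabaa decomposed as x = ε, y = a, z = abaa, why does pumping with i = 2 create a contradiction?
xy²z = aaabaa ∉ L

Pumping with i = 2 replaces y = a by y² = aa:
- Original: s = xyz = aabaa; aabaa reversed is aabaa, the same string, so it is a palindrome and is in L
- Pumped: xy²z = ε · aa · abaa = aaabaa
- aaabaa reversed is aabaaa ≠ aaabaa, so it is not a palindrome and is not in L

The pumping lemma would require xy²z ∈ L, so this decomposition yields a contradiction.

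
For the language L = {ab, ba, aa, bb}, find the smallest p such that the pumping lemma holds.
p = 3

For a finite language L, the pumping lemma holds vacuously if p > max|s| for s ∈ L.

The longest string in L = {ab, ba, aa, bb} has length 2.
If p = 3, then no string s ∈ L has |s| ≥ p, so the condition is vacuously true.

The minimum pumping length is p = 3.

Why no smaller p works: for any p ≤ 2, the longest string s ∈ L has |s| = 2 ≥ p, so it would
have to be pumpable; but pumping up (i = 2, 3, ...) produces ever longer strings, which cannot all lie in the
finite language L. So the pumping property fails for every p ≤ 2.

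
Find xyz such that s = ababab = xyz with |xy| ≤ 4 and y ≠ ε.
x = 'ab', y = 'ab', z = 'ab'

For s = ababab and p = 4, one valid decomposition is:
- x = 'ab' (length 2)
- y = 'ab' (length 2)
- z = 'ab' (length 2)

Verification:
- xyz = 'ab' + 'ab' + 'ab' = ababab ✓
- |xy| = 4 ≤ 4 ✓
- |y| = 2 > 0 ✓

All pumping lemma constraints are satisfied.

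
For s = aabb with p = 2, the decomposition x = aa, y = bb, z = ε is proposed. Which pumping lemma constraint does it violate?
Violated: |xy| ≤ p

The decomposition x = aa, y = bb, z = ε for s = aabb with p = 2
violates the constraint: |xy| ≤ p

|xy| = |aabb| = 4 > 2 = p. The decomposition puts too many characters in xy.

Pumping lemma constraints:
1. xyz = s (decomposition is valid)
2. |xy| ≤ p
3. |y| > 0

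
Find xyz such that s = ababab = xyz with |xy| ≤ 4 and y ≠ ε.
x = 'ab', y = 'a', z = 'bab'

For s = ababab and p = 4, one valid decomposition is:
- x = 'ab' (length 2)
- y = 'a' (length 1)
- z = 'bab' (length 3)

Verification:
- xyz = 'ab' + 'a' + 'bab' = ababab ✓
- |xy| = 3 ≤ 4 ✓
- |y| = 1 > 0 ✓

All pumping lemma constraints are satisfied.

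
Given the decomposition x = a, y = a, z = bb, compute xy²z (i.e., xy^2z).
aaabb

Given x = 'a', y = 'a', z = 'bb' and i = 2:

xy^2z = x + y·y·...·y (2 times) + z
       = 'a' + 'a'^2 + 'bb'
       = 'a' + 'aa' + 'bb'
       = 'aaabb'

The pumped string is 'aaabb' with length 5.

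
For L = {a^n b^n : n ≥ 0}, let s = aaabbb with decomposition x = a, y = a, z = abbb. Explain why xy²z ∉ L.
xy²z = aaaabbb ∉ L

Pumping with i = 2 replaces y = a by y² = aa:
- Original: s = xyz = aaabbb; aaabbb = a^3 b^3 has equal counts (3 = 3), so it is in L
- Pumped: xy²z = a · aa · abbb = aaaabbb
- aaaabbb has 4 a's and 3 b's; 4 ≠ 3, so it is not in L

The pumping lemma would require xy²z ∈ L, so this decomposition yields a contradiction.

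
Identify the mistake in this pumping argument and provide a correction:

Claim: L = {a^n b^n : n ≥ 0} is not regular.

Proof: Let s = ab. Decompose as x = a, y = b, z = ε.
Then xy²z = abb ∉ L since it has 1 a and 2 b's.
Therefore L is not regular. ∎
Error: The string s = ab might be shorter than the pumping length p.

Correction: Choose s = a^p b^p to ensure |s| ≥ p. Also, the decomposition is wrong: with |xy| ≤ p, y cannot include b's when s starts with p a's.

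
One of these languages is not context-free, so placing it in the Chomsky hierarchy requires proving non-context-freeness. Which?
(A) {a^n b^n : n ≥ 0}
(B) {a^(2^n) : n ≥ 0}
(B) {a^(2^n) : n ≥ 0}

(B) {a^(2^n) : n ≥ 0} requires the CFL pumping lemma.

- {a^n b^n : n ≥ 0} is context-free (but not regular)
  • Can be shown non-regular with the regular pumping lemma
  • After pumping, the number of a's and b's become unequal

- {a^(2^n) : n ≥ 0} is NOT context-free
  • Requires the CFL pumping lemma to prove
  • Gaps between powers of 2 grow exponentially

The CFL pumping lemma is "stronger" in that it can prove non-membership
in the larger class of context-free languages.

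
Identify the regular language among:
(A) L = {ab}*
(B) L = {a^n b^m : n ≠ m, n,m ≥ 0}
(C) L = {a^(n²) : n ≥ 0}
(A) {ab}*

(A) L = {ab}* is regular.

This can be recognized by a finite automaton (DFA/NFA).
Regular expressions like {ab}* define regular languages.

The other choices are not regular:
- {a^n b^m : n ≠ m, n,m ≥ 0}: After pumping a's, we can make n = m
- {a^(n²) : n ≥ 0}: After pumping, length is no longer a perfect square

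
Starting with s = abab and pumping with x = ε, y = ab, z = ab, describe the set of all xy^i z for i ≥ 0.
{xy^i z : i ≥ 0} = {(ab)^(i+1) : i ≥ 0} = {ab, abab, ababab, ...}

With x = ε, y = ab, z = ab: Pumping 'ab' gives strings of alternating a's and b's.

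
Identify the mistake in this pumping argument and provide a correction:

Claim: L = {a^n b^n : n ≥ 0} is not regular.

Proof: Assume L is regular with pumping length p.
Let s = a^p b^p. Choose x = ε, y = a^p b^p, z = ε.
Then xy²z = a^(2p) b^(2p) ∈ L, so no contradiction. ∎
Error: The decomposition violates |xy| ≤ p. With y = a^p b^p, |xy| = |y| = 2p > p. (The proof also miscomputes xy²z, which would be a^p b^p a^p b^p rather than a^(2p) b^(2p), and it wrongly treats one harmless decomposition as settling the matter — the prover does not get to choose the decomposition.)

Correction: The pumping lemma requires |xy| ≤ p, and the argument must handle every decomposition satisfying |xy| ≤ p, |y| ≥ 1. Since s starts with p a's, any such y consists only of a's, say y = a^k with k ≥ 1. Then xy²z = a^(p+k) b^p has unequal numbers of a's and b's, so xy²z ∉ L — the required contradiction.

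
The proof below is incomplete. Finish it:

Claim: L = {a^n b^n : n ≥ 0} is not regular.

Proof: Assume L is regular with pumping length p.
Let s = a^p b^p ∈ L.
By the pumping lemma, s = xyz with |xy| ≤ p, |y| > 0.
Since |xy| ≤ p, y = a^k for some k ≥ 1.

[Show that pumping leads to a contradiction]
Consider xy²z = a^(p+k) b^p.

Since k ≥ 1, we have p + k > p.
So xy²z has more a's than b's: (p+k) a's vs p b's.
This means xy²z ∉ L because a^n b^n requires equal counts.

This contradicts the pumping lemma which states xy²z ∈ L.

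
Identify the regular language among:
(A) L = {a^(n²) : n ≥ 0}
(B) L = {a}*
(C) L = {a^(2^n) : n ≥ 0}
(B) {a}*

(B) L = {a}* is regular.

This can be recognized by a finite automaton (DFA/NFA).
Regular expressions like {a}* define regular languages.

The other choices are not regular:
- {a^(2^n) : n ≥ 0}: After pumping, length is no longer a power of 2
- {a^(n²) : n ≥ 0}: After pumping, length is no longer a perfect square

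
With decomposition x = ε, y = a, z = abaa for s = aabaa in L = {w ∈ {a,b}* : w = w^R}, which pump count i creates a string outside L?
i = 0

xy⁰z = ε · ε · abaa = abaa; abaa reversed is aaba ≠ abaa, so it is not a palindrome and is not in L.
(Other choices also work, e.g. i = 2, 3; only i = 1 is guaranteed to stay in L since xy¹z = s.)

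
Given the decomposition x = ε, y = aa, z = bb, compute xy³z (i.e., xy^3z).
aaaaaabb

Given x = '', y = 'aa', z = 'bb' and i = 3:

xy^3z = x + y·y·...·y (3 times) + z
       = '' + 'aa'^3 + 'bb'
       = '' + 'aaaaaa' + 'bb'
       = 'aaaaaabb'

The pumped string is 'aaaaaabb' with length 8.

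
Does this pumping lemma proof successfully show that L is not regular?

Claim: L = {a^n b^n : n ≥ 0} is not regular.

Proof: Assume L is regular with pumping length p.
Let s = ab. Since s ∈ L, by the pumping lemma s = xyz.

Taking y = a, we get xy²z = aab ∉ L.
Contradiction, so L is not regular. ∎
The proof is INCORRECT.

Error: The string s = ab may be shorter than p.
The pumping lemma only applies to strings with |s| ≥ p, and p is not under our control.
We must choose s in terms of p, e.g. s = a^p b^p, to ensure |s| ≥ p.
(The proof also fixes one particular y; a valid argument must handle every decomposition with |xy| ≤ p and |y| ≥ 1 — for s = a^p b^p this forces y = a^k, and then xy²z = a^(p+k) b^p ∉ L.)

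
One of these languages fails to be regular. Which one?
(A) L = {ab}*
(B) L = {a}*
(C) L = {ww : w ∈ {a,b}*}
(C) {ww : w ∈ {a,b}*}

(C) L = {ww : w ∈ {a,b}*} is NOT regular.

The pumping lemma can be used to prove this:
After pumping, the two halves no longer match

The other languages are regular because they can be recognized by finite automata.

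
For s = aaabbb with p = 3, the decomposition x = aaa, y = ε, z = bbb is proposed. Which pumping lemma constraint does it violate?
Violated: |y| > 0

The decomposition x = aaa, y = ε, z = bbb for s = aaabbb with p = 3
violates the constraint: |y| > 0

|y| = 0, but the pumping lemma requires |y| > 0 (y must be non-empty).

Pumping lemma constraints:
1. xyz = s (decomposition is valid)
2. |xy| ≤ p
3. |y| > 0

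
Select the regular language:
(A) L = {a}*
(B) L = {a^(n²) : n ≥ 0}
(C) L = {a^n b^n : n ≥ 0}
(A) {a}*

(A) L = {a}* is regular.

This can be recognized by a finite automaton (DFA/NFA).
Regular expressions like {a}* define regular languages.

The other choices are not regular:
- {a^n b^n : n ≥ 0}: After pumping, the number of a's and b's become unequal
- {a^(n²) : n ≥ 0}: After pumping, length is no longer a perfect square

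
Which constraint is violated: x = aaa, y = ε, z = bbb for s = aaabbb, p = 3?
Violated: |y| > 0

The decomposition x = aaa, y = ε, z = bbb for s = aaabbb with p = 3
violates the constraint: |y| > 0

|y| = 0, but the pumping lemma requires |y| > 0 (y must be non-empty).

Pumping lemma constraints:
1. xyz = s (decomposition is valid)
2. |xy| ≤ p
3. |y| > 0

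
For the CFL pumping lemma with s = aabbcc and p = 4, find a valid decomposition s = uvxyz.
u='a', v='a', x='bb', y='c', z='c'

For s = aabbcc with pumping length p = 4:

One valid decomposition:
- u = 'a'
- v = 'a'
- x = 'bb'
- y = 'c'
- z = 'c'

Verification:
- uvxyz = 'a' + 'a' + 'bb' + 'c' + 'c' = aabbcc ✓
- |vxy| = |'abbc'| = 4 ≤ 4 ✓
- |vy| = |'ac'| = 2 > 0 ✓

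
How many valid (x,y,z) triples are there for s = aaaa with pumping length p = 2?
3

For s = 'aaaa' with pumping length p = 2:

Constraints: |xy| ≤ 2, |y| > 0

Valid decompositions (|xy| ≤ p, |y| ≥ 1):
  • x='', y='a', z='aaa'
  • x='a', y='a', z='aa'
  • x='', y='aa', z='aa'

Total count: 3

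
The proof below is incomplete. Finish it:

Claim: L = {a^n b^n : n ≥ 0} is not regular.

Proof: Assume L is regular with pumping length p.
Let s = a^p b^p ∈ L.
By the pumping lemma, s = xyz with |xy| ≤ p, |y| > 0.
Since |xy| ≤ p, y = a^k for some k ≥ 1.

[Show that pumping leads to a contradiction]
Consider xy²z = a^(p+k) b^p.

Since k ≥ 1, we have p + k > p.
So xy²z has more a's than b's: (p+k) a's vs p b's.
This means xy²z ∉ L because a^n b^n requires equal counts.

This contradicts the pumping lemma which states xy²z ∈ L.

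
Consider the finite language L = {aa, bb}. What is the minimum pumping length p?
p = 3

For a finite language L, the pumping lemma holds vacuously if p > max|s| for s ∈ L.

The longest string in L = {aa, bb} has length 2.
If p = 3, then no string s ∈ L has |s| ≥ p, so the condition is vacuously true.

The minimum pumping length is p = 3.

Why no smaller p works: for any p ≤ 2, the longest string s ∈ L has |s| = 2 ≥ p, so it would
have to be pumpable; but pumping up (i = 2, 3, ...) produces ever longer strings, which cannot all lie in the
finite language L. So the pumping property fails for every p ≤ 2.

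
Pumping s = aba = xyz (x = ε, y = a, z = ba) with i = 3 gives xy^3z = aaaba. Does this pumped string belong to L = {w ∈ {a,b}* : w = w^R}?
No

xy³z = ε · aaa · ba = aaaba.
aaaba reversed is abaaa ≠ aaaba, so it is not a palindrome and is not in L.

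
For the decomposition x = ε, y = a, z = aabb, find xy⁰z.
aabb

Given x = '', y = 'a', z = 'aabb' and i = 0:

xy^0z = x + y·y·...·y (0 times) + z
       = '' + 'a'^0 + 'aabb'
       = '' + '' + 'aabb'
       = 'aabb'

The pumped string is 'aabb' with length 4.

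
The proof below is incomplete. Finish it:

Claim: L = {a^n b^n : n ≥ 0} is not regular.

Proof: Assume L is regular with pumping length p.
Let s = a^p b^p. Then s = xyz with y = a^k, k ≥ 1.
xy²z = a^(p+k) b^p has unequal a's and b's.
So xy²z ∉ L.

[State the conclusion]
This contradicts the pumping lemma for regular languages,
which guarantees xy^i z ∈ L for all i ≥ 0.

Since our assumption that L is regular leads to a contradiction,
we conclude that L = {a^n b^n : n ≥ 0} is NOT regular. ∎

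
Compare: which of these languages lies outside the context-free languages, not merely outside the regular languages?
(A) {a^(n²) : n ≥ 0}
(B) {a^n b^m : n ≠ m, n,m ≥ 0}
(A) {a^(n²) : n ≥ 0}

(A) {a^(n²) : n ≥ 0} requires the CFL pumping lemma.

- {a^n b^m : n ≠ m, n,m ≥ 0} is context-free (but not regular)
  • Can be shown non-regular with the regular pumping lemma
  • After pumping a's, we can make n = m

- {a^(n²) : n ≥ 0} is NOT context-free
  • Requires the CFL pumping lemma to prove
  • Gaps between squares grow unboundedly

The CFL pumping lemma is "stronger" in that it can prove non-membership
in the larger class of context-free languages.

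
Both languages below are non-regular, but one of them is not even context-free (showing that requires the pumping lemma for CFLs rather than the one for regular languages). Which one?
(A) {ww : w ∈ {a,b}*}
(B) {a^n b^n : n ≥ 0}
(A) {ww : w ∈ {a,b}*}

(A) {ww : w ∈ {a,b}*} requires the CFL pumping lemma.

- {a^n b^n : n ≥ 0} is context-free (but not regular)
  • Can be shown non-regular with the regular pumping lemma
  • After pumping, the number of a's and b's become unequal

- {ww : w ∈ {a,b}*} is NOT context-free
  • Requires the CFL pumping lemma to prove
  • Even a PDA cannot compare two arbitrary halves symbol by symbol; CFL pumping on a^p b^p a^p b^p fails

The CFL pumping lemma is "stronger" in that it can prove non-membership
in the larger class of context-free languages.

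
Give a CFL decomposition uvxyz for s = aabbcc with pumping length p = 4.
u='a', v='a', x='bb', y='c', z='c'

For s = aabbcc with pumping length p = 4:

One valid decomposition:
- u = 'a'
- v = 'a'
- x = 'bb'
- y = 'c'
- z = 'c'

Verification:
- uvxyz = 'a' + 'a' + 'bb' + 'c' + 'c' = aabbcc ✓
- |vxy| = |'abbc'| = 4 ≤ 4 ✓
- |vy| = |'ac'| = 2 > 0 ✓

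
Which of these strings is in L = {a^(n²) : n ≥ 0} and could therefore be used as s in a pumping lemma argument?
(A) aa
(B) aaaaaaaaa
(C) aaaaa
(B) aaaaaaaaa

The pumping lemma is applied to a string s that lies in L, so first check membership of each option:
- (A) aa has length 2, strictly between 1² = 1 and 2² = 4, so it is not in L ✗
- (B) aaaaaaaaa has length 9 = 3², a perfect square, so it is in L ✓
- (C) aaaaa has length 5, strictly between 2² = 4 and 3² = 9, so it is not in L ✗

Only (B) aaaaaaaaa is in L, so it is the only candidate that could play the role of s.
(In a complete proof one picks s in terms of the pumping length p so that |s| ≥ p is guaranteed; a fixed string like aaaaaaaaa illustrates the shape of such an s.)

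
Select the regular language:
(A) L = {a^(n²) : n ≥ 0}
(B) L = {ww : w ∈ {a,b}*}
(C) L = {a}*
(C) {a}*

(C) L = {a}* is regular.

This can be recognized by a finite automaton (DFA/NFA).
Regular expressions like {a}* define regular languages.

The other choices are not regular:
- {ww : w ∈ {a,b}*}: After pumping, the two halves no longer match
- {a^(n²) : n ≥ 0}: After pumping, length is no longer a perfect square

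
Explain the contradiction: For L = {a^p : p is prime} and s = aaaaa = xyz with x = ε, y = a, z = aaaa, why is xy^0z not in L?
xy⁰z = aaaa ∉ L

Pumping with i = 0 replaces y = a by y⁰ = ε:
- Original: s = xyz = aaaaa; aaaaa has length 5, which is prime, so it is in L
- Pumped: xy⁰z = ε · ε · aaaa = aaaa
- aaaa has length 4 = 2 × 2, which is not prime, so it is not in L

The pumping lemma would require xy⁰z ∈ L, so this decomposition yields a contradiction.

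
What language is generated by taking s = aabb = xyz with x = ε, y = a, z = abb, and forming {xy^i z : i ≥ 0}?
{xy^i z : i ≥ 0} = {a^(i+1) b^2 : i ≥ 0} = {abb, aabb, aaabb, ...}

With x = ε, y = a, z = abb: Starting with aabb and pumping the first 'a' (z = abb keeps the second 'a'), we get strings with i+1 a's followed by 2 b's for i = 0, 1, 2, ...; note bb is not produced because z always contributes one a.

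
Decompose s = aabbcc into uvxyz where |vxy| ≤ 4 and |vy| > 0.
u='a', v='a', x='bb', y='c', z='c'

For s = aabbcc with pumping length p = 4:

One valid decomposition:
- u = 'a'
- v = 'a'
- x = 'bb'
- y = 'c'
- z = 'c'

Verification:
- uvxyz = 'a' + 'a' + 'bb' + 'c' + 'c' = aabbcc ✓
- |vxy| = |'abbc'| = 4 ≤ 4 ✓
- |vy| = |'ac'| = 2 > 0 ✓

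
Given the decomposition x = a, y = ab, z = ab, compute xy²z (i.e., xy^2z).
aababab

Given x = 'a', y = 'ab', z = 'ab' and i = 2:

xy^2z = x + y·y·...·y (2 times) + z
       = 'a' + 'ab'^2 + 'ab'
       = 'a' + 'abab' + 'ab'
       = 'aababab'

The pumped string is 'aababab' with length 7.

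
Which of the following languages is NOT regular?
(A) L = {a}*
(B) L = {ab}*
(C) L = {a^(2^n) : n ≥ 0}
(C) {a^(2^n) : n ≥ 0}

(C) L = {a^(2^n) : n ≥ 0} is NOT regular.

The pumping lemma can be used to prove this:
After pumping, length is no longer a power of 2

The other languages are regular because they can be recognized by finite automata.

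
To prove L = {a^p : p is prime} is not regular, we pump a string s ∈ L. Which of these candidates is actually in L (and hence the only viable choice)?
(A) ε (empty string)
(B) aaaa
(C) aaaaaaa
(C) aaaaaaa

The pumping lemma is applied to a string s that lies in L, so first check membership of each option:
- (A) ε has length 0, which is not prime, so it is not in L ✗
- (B) aaaa has length 4 = 2 × 2, which is not prime, so it is not in L ✗
- (C) aaaaaaa has length 7, which is prime, so it is in L ✓

Only (C) aaaaaaa is in L, so it is the only candidate that could play the role of s.
(In a complete proof one picks s in terms of the pumping length p so that |s| ≥ p is guaranteed; a fixed string like aaaaaaa illustrates the shape of such an s.)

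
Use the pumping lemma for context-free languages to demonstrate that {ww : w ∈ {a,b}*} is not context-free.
Assume for contradiction that L is context-free, and let p ≥ 1 be the pumping length given by the pumping lemma for CFLs.
Choose s = a^p b^p a^p b^p. Then s ∈ L (take w = a^p b^p) and |s| = 4p ≥ p.
By the CFL pumping lemma, s = uvxyz for some u, v, x, y, z with |vxy| ≤ p, |vy| ≥ 1, and uv^i xy^i z ∈ L for every i ≥ 0.

Write s as four blocks A₁ B₁ A₂ B₂ with A₁ = A₂ = a^p and B₁ = B₂ = b^p. Since |vxy| ≤ p, the window vxy lies inside at most two adjacent blocks. Take i = 0 and let t = uxz, so |t| = 4p − |vy| with 1 ≤ |vy| ≤ p. If |t| is odd, t ∉ L immediately, so assume |vy| is even (hence |vy| ≥ 2) and |t|/2 = 2p − |vy|/2, which satisfies p ≤ |t|/2 ≤ 2p − 1.

Case 1 (vxy inside A₁B₁): t = a^(p−j) b^(p−l) a^p b^p with j + l = |vy|. The second half of t has length < 2p, so it is a suffix of the trailing a^p b^p and ends in b; the first half is a^(p−j) b^(p−l) a^((j+l)/2), which ends in a because (j+l)/2 ≥ 1. The halves differ, so t ∉ L.

Case 2 (vxy inside B₁A₂, straddling the middle): t = a^p b^(p−j) a^(p−l) b^p with j + l = |vy|. If t = ww, then w is a prefix of t of length ≥ p, so w begins with a^p; and w is a suffix of t of length ≥ p, so w ends with b^p. That forces |w| ≥ 2p, contradicting |w| = |t|/2 ≤ 2p − 1. So t ∉ L.

Case 3 (vxy inside A₂B₂): t = a^p b^p a^(p−j) b^(p−l) with j + l = |vy|. The first half of t is a prefix of a^p b^p, so it begins with a; the second half is b^((j+l)/2) a^(p−j) b^(p−l), which begins with b. The halves differ, so t ∉ L.

In every case uv⁰xy⁰z = uxz ∉ L.

This contradicts the CFL pumping lemma, which requires uv^i xy^i z ∈ L for all i ≥ 0.
Hence L = {ww : w ∈ {a,b}*} is not context-free. ∎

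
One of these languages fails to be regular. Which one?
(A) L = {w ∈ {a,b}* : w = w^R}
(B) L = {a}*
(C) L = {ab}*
(A) {w ∈ {a,b}* : w = w^R}

(A) L = {w ∈ {a,b}* : w = w^R} is NOT regular.

The pumping lemma can be used to prove this:
After pumping, the string is no longer symmetric

The other languages are regular because they can be recognized by finite automata.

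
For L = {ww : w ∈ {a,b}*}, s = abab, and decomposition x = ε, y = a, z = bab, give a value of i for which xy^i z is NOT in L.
i = 3

xy³z = ε · aaa · bab = aaabab; aaabab has length 6; its halves are aaa and bab, which differ, so it is not in L.
(Other choices also work, e.g. i = 0, 2; only i = 1 is guaranteed to stay in L since xy¹z = s.)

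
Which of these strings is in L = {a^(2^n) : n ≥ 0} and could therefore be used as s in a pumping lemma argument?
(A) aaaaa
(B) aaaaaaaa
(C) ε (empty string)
(B) aaaaaaaa

The pumping lemma is applied to a string s that lies in L, so first check membership of each option:
- (A) aaaaa has length 5, strictly between 2^2 = 4 and 2^3 = 8, so it is not in L ✗
- (B) aaaaaaaa has length 8 = 2^3, so it is in L ✓
- (C) ε has length 0, which is not a power of 2, so it is not in L ✗

Only (B) aaaaaaaa is in L, so it is the only candidate that could play the role of s.
(In a complete proof one picks s in terms of the pumping length p so that |s| ≥ p is guaranteed; a fixed string like aaaaaaaa illustrates the shape of such an s.)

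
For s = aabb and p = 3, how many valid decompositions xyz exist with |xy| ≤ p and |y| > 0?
6

For s = 'aabb' with pumping length p = 3:

Constraints: |xy| ≤ 3, |y| > 0

Valid decompositions (|xy| ≤ p, |y| ≥ 1):
  • x='', y='a', z='abb'
  • x='a', y='a', z='bb'
  • x='', y='aa', z='bb'
  • x='aa', y='b', z='b'
  • x='a', y='ab', z='b'
  • x='', y='aab', z='b'

Total count: 6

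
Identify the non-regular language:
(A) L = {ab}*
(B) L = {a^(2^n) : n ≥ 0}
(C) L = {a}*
(B) {a^(2^n) : n ≥ 0}

(B) L = {a^(2^n) : n ≥ 0} is NOT regular.

The pumping lemma can be used to prove this:
After pumping, length is no longer a power of 2

The other languages are regular because they can be recognized by finite automata.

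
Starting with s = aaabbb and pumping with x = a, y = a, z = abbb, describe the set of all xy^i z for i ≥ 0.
{xy^i z : i ≥ 0} = {a^(2+i) b^3 : i ≥ 0} = {aabbb, aaabbb, aaaabbb, ...}

With x = a, y = a, z = abbb: Starting with aaabbb and pumping the second 'a', we get strings with 2+i a's followed by 3 b's for i = 0, 1, 2, ...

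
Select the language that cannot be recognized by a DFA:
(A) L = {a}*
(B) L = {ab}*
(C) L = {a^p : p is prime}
(C) {a^p : p is prime}

(C) L = {a^p : p is prime} is NOT regular.

The pumping lemma can be used to prove this:
After pumping, the length becomes composite

The other languages are regular because they can be recognized by finite automata.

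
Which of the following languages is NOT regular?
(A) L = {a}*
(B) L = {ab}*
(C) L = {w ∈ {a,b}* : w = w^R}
(C) {w ∈ {a,b}* : w = w^R}

(C) L = {w ∈ {a,b}* : w = w^R} is NOT regular.

The pumping lemma can be used to prove this:
After pumping, the string is no longer symmetric

The other languages are regular because they can be recognized by finite automata.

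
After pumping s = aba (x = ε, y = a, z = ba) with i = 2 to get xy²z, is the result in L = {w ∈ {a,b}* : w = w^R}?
No

xy²z = ε · aa · ba = aaba.
aaba reversed is abaa ≠ aaba, so it is not a palindrome and is not in L.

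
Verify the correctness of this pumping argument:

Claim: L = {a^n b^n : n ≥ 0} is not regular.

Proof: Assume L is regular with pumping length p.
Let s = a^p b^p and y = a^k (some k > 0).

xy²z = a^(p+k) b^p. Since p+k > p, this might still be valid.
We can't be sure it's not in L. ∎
The proof is INCORRECT.

Error: The conclusion is wrong.
xy²z = a^(p+k) b^p is definitely NOT in L because the number of a's (p+k) ≠ number of b's (p).
The proof incorrectly doubts what is actually a valid contradiction.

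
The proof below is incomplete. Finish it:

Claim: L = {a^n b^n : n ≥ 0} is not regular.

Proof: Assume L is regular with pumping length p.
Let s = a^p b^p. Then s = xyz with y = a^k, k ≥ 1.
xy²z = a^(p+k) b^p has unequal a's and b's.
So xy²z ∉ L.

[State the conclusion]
This contradicts the pumping lemma for regular languages,
which guarantees xy^i z ∈ L for all i ≥ 0.

Since our assumption that L is regular leads to a contradiction,
we conclude that L = {a^n b^n : n ≥ 0} is NOT regular. ∎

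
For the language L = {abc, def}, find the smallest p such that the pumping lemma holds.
p = 4

For a finite language L, the pumping lemma holds vacuously if p > max|s| for s ∈ L.

The longest string in L = {abc, def} has length 3.
If p = 4, then no string s ∈ L has |s| ≥ p, so the condition is vacuously true.

The minimum pumping length is p = 4.

Why no smaller p works: for any p ≤ 3, the longest string s ∈ L has |s| = 3 ≥ p, so it would
have to be pumpable; but pumping up (i = 2, 3, ...) produces ever longer strings, which cannot all lie in the
finite language L. So the pumping property fails for every p ≤ 3.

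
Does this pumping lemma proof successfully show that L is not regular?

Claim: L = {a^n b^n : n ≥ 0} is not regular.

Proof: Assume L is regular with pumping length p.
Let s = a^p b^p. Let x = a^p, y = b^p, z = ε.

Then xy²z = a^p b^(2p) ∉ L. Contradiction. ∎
The proof is INCORRECT.

Error: The decomposition violates |xy| ≤ p.
With x = a^p and y = b^p, we have |xy| = 2p > p.
The pumping lemma requires |xy| ≤ p, so y must be within the first p characters.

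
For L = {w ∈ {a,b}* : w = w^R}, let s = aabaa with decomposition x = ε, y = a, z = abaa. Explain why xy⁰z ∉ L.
xy⁰z = abaa ∉ L

Pumping with i = 0 replaces y = a by y⁰ = ε:
- Original: s = xyz = aabaa; aabaa reversed is aabaa, the same string, so it is a palindrome and is in L
- Pumped: xy⁰z = ε · ε · abaa = abaa
- abaa reversed is aaba ≠ abaa, so it is not a palindrome and is not in L

The pumping lemma would require xy⁰z ∈ L, so this decomposition yields a contradiction.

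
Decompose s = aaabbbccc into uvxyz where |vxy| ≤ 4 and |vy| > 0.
u='aa', v='a', x='bb', y='b', z='ccc'

For s = aaabbbccc with pumping length p = 4:

One valid decomposition:
- u = 'aa'
- v = 'a'
- x = 'bb'
- y = 'b'
- z = 'ccc'

Verification:
- uvxyz = 'aa' + 'a' + 'bb' + 'b' + 'ccc' = aaabbbccc ✓
- |vxy| = |'abbb'| = 4 ≤ 4 ✓
- |vy| = |'ab'| = 2 > 0 ✓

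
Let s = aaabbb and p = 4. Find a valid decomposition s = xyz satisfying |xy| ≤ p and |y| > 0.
x = 'a', y = 'aab', z = 'bb'

For s = aaabbb and p = 4, one valid decomposition is:
- x = 'a' (length 1)
- y = 'aab' (length 3)
- z = 'bb' (length 2)

Verification:
- xyz = 'a' + 'aab' + 'bb' = aaabbb ✓
- |xy| = 4 ≤ 4 ✓
- |y| = 3 > 0 ✓

All pumping lemma constraints are satisfied.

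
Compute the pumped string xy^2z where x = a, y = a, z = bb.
aaabb

Given x = 'a', y = 'a', z = 'bb' and i = 2:

xy^2z = x + y·y·...·y (2 times) + z
       = 'a' + 'a'^2 + 'bb'
       = 'a' + 'aa' + 'bb'
       = 'aaabb'

The pumped string is 'aaabb' with length 5.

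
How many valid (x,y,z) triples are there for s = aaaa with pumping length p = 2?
3

For s = 'aaaa' with pumping length p = 2:

Constraints: |xy| ≤ 2, |y| > 0

Valid decompositions (|xy| ≤ p, |y| ≥ 1):
  • x='', y='a', z='aaa'
  • x='a', y='a', z='aa'
  • x='', y='aa', z='aa'

Total count: 3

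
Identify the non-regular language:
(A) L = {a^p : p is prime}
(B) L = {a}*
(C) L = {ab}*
(A) {a^p : p is prime}

(A) L = {a^p : p is prime} is NOT regular.

The pumping lemma can be used to prove this:
After pumping, the length becomes composite

The other languages are regular because they can be recognized by finite automata.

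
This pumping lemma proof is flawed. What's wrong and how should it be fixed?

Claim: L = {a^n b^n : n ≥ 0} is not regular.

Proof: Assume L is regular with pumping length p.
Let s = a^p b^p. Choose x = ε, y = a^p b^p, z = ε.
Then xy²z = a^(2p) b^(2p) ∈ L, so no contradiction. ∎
Error: The decomposition violates |xy| ≤ p. With y = a^p b^p, |xy| = |y| = 2p > p. (The proof also miscomputes xy²z, which would be a^p b^p a^p b^p rather than a^(2p) b^(2p), and it wrongly treats one harmless decomposition as settling the matter — the prover does not get to choose the decomposition.)

Correction: The pumping lemma requires |xy| ≤ p, and the argument must handle every decomposition satisfying |xy| ≤ p, |y| ≥ 1. Since s starts with p a's, any such y consists only of a's, say y = a^k with k ≥ 1. Then xy²z = a^(p+k) b^p has unequal numbers of a's and b's, so xy²z ∉ L — the required contradiction.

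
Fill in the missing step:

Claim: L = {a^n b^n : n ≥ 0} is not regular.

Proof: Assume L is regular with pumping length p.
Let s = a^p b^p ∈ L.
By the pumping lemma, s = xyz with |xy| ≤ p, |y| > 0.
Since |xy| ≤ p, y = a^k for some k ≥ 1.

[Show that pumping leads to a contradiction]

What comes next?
Consider xy²z = a^(p+k) b^p.

Since k ≥ 1, we have p + k > p.
So xy²z has more a's than b's: (p+k) a's vs p b's.
This means xy²z ∉ L because a^n b^n requires equal counts.

This contradicts the pumping lemma which states xy²z ∈ L.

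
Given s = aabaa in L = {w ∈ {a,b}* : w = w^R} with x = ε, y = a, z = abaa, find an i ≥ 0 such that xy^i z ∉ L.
i = 2

xy²z = ε · aa · abaa = aaabaa; aaabaa reversed is aabaaa ≠ aaabaa, so it is not a palindrome and is not in L.
(Other choices also work, e.g. i = 0, 3; only i = 1 is guaranteed to stay in L since xy¹z = s.)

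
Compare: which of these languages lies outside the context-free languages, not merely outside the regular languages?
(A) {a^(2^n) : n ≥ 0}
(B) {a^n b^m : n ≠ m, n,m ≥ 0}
(A) {a^(2^n) : n ≥ 0}

(A) {a^(2^n) : n ≥ 0} requires the CFL pumping lemma.

- {a^n b^m : n ≠ m, n,m ≥ 0} is context-free (but not regular)
  • Can be shown non-regular with the regular pumping lemma
  • After pumping a's, we can make n = m

- {a^(2^n) : n ≥ 0} is NOT context-free
  • Requires the CFL pumping lemma to prove
  • Gaps between powers of 2 grow exponentially

The CFL pumping lemma is "stronger" in that it can prove non-membership
in the larger class of context-free languages.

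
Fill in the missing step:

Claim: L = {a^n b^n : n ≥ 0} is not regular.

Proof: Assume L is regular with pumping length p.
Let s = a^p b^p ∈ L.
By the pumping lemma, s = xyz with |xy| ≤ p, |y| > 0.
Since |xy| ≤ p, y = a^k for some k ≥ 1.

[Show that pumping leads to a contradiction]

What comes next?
Consider xy²z = a^(p+k) b^p.

Since k ≥ 1, we have p + k > p.
So xy²z has more a's than b's: (p+k) a's vs p b's.
This means xy²z ∉ L because a^n b^n requires equal counts.

This contradicts the pumping lemma which states xy²z ∈ L.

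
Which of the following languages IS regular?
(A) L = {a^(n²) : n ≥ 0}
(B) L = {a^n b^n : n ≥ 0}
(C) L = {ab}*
(C) {ab}*

(C) L = {ab}* is regular.

This can be recognized by a finite automaton (DFA/NFA).
Regular expressions like {ab}* define regular languages.

The other choices are not regular:
- {a^(n²) : n ≥ 0}: After pumping, length is no longer a perfect square
- {a^n b^n : n ≥ 0}: After pumping, the number of a's and b's become unequal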